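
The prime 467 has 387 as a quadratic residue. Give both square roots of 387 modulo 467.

114, 353

Since 467 ≡ 3 (mod 4), a square root of 387 is 387^((467+1)/4) = 387^117 mod 467.
Repeated squaring: 387^2≡329, 387^4≡364, 387^8≡335, 387^16≡145, 387^32≡10, 387^64≡100 (mod 467).
387^117 = 387^(64+32+16+4+1) ≡ 114 (mod 467).
Check: 114² = 12996 ≡ 387 (mod 467). The two roots are 114 and 353.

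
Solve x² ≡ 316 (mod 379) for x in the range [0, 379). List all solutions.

165, 214

Since 379 ≡ 3 (mod 4), a square root of 316 is 316^((379+1)/4) = 316^95 mod 379.
Repeated squaring: 316^2≡179, 316^4≡205, 316^8≡335, 316^16≡41, 316^32≡165, 316^64≡316 (mod 379).
316^95 = 316^(64+16+8+4+2+1) ≡ 165 (mod 379).
Check: 165² = 27225 ≡ 316 (mod 379). The two roots are 165 and 214.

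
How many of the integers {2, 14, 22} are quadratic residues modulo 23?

(2/23) = +1 → QR.
(14/23) = -1 → non-residue.
(22/23) = -1 → non-residue.
Total quadratic residues among the 3: 1.

1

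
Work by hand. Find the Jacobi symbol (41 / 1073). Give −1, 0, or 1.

Reciprocity: 41 ≡ 1 and 1073 ≡ 1 (mod 4), so (41/1073) = +(1073/41).
Reduce top mod 41: now compute (7/41).
Reciprocity: 7 ≡ 3 and 41 ≡ 1 (mod 4), so (7/41) = +(41/7).
Reduce top mod 7: now compute (6/7).
Pull out 2: since 7 ≡ 7 (mod 8), (2/7) = +1.
Reciprocity: 3 ≡ 3 and 7 ≡ 3 (mod 4), so (3/7) = −(7/3).
Reduce top mod 3: now compute (1/3).
Reached (1/3) = 1. Collecting the sign flips along the way, the symbol is -1.

-1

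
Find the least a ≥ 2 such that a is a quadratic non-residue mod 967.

3

(2/967) = +1, so 2 is a residue.
(3/967) = −1, so 3 is the smallest positive non-residue mod 967.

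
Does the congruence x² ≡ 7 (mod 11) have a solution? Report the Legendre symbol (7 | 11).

Euler's criterion: (7/11) ≡ 7^5 (mod 11).
7^2 ≡ 5 (mod 11)
7^4 ≡ 3 (mod 11)
7^5 = 7^(4+1) ≡ 10 (mod 11).
Result is 10 ≡ −1, so (7/11) = −1.

-1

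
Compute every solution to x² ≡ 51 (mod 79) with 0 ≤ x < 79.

Since 79 ≡ 3 (mod 4), a square root of 51 is 51^((79+1)/4) = 51^20 mod 79.
Repeated squaring: 51^2≡73, 51^4≡36, 51^8≡32, 51^16≡76 (mod 79).
51^20 = 51^(16+4) ≡ 50 (mod 79).
Check: 50² = 2500 ≡ 51 (mod 79). The two roots are 29 and 50.

29, 50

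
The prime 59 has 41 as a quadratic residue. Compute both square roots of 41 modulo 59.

10, 49

Since 59 ≡ 3 (mod 4), a square root of 41 is 41^((59+1)/4) = 41^15 mod 59.
Repeated squaring: 41^2≡29, 41^4≡15, 41^8≡48 (mod 59).
41^15 = 41^(8+4+2+1) ≡ 49 (mod 59).
Check: 49² = 2401 ≡ 41 (mod 59). The two roots are 10 and 49.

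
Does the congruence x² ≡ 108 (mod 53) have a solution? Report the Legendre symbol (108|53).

Euler's criterion: (108/53) ≡ 2^26 (mod 53).
2^2 ≡ 4 (mod 53)
2^4 ≡ 16 (mod 53)
2^8 ≡ 44 (mod 53)
2^16 ≡ 28 (mod 53)
2^26 = 2^(16+8+2) ≡ 52 (mod 53).
Result is 52 ≡ −1, so (108/53) = −1.

-1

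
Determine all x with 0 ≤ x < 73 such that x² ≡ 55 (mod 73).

73 ≡ 1 (mod 4), so we find a root by search.
Trying successive values, 36² = 1296 ≡ 55 (mod 73). The other root is 73 − 36 = 37.

36, 37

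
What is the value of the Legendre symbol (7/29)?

Reciprocity: 7 ≡ 3 and 29 ≡ 1 (mod 4), so (7/29) = +(29/7).
Reduce top mod 7: now compute (1/7).
Reached (1/7) = 1. Collecting the sign flips along the way, the symbol is +1.

1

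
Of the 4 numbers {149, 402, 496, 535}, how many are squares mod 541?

2

(149/541) = -1 → non-residue.
(402/541) = +1 → QR.
(496/541) = +1 → QR.
(535/541) = -1 → non-residue.
Total quadratic residues among the 4: 2.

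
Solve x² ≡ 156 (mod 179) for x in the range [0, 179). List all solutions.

48, 131

Since 179 ≡ 3 (mod 4), a square root of 156 is 156^((179+1)/4) = 156^45 mod 179.
Repeated squaring: 156^2≡171, 156^4≡64, 156^8≡158, 156^16≡83, 156^32≡87 (mod 179).
156^45 = 156^(32+8+4+1) ≡ 48 (mod 179).
Check: 48² = 2304 ≡ 156 (mod 179). The two roots are 48 and 131.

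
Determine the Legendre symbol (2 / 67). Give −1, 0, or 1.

Pull out 2: since 67 ≡ 3 (mod 8), (2/67) = -1.
Reached (1/67) = 1. Collecting the sign flips along the way, the symbol is -1.

-1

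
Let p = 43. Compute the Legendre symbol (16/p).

Pull out 2^4: since 43 ≡ 3 (mod 8), (2/43) = -1, so (2/43)^4 = +1.
Reached (1/43) = 1. Collecting the sign flips along the way, the symbol is +1.

1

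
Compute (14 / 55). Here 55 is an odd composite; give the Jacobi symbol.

Pull out 2: since 55 ≡ 7 (mod 8), (2/55) = +1.
Reciprocity: 7 ≡ 3 and 55 ≡ 3 (mod 4), so (7/55) = −(55/7).
Reduce top mod 7: now compute (6/7).
Pull out 2: since 7 ≡ 7 (mod 8), (2/7) = +1.
Reciprocity: 3 ≡ 3 and 7 ≡ 3 (mod 4), so (3/7) = −(7/3).
Reduce top mod 3: now compute (1/3).
Reached (1/3) = 1. Collecting the sign flips along the way, the symbol is +1.

1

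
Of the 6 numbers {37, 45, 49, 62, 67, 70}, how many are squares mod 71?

3

(37/71) = +1 → QR.
(45/71) = +1 → QR.
(49/71) = +1 → QR.
(62/71) = -1 → non-residue.
(67/71) = -1 → non-residue.
(70/71) = -1 → non-residue.
Total quadratic residues among the 6: 3.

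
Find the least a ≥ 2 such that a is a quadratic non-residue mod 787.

(2/787) = −1, so 2 is the smallest positive non-residue mod 787.

2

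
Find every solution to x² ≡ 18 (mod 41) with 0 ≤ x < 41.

41 ≡ 1 (mod 4), so we find a root by search.
Trying successive values, 10² = 100 ≡ 18 (mod 41). The other root is 41 − 10 = 31.

10, 31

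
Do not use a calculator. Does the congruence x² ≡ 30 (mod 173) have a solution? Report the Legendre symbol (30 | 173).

Pull out 2: since 173 ≡ 5 (mod 8), (2/173) = -1.
Reciprocity: 15 ≡ 3 and 173 ≡ 1 (mod 4), so (15/173) = +(173/15).
Reduce top mod 15: now compute (8/15).
Pull out 2^3: since 15 ≡ 7 (mod 8), (2/15) = +1, so (2/15)^3 = +1.
Reached (1/15) = 1. Collecting the sign flips along the way, the symbol is -1.

-1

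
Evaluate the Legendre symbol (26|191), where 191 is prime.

Euler's criterion: (26/191) ≡ 26^95 (mod 191).
26^2 ≡ 103 (mod 191)
26^4 ≡ 104 (mod 191)
26^8 ≡ 120 (mod 191)
26^16 ≡ 75 (mod 191)
26^32 ≡ 86 (mod 191)
26^64 ≡ 138 (mod 191)
26^95 = 26^(64+16+8+4+2+1) ≡ 1 (mod 191).
Result is 1, so (26/191) = 1.

1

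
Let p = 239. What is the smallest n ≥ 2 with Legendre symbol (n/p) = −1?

7

(2/239) = +1, so 2 is a residue.
(3/239) = +1, so 3 is a residue.
(4/239) = +1, so 4 is a residue.
(5/239) = +1, so 5 is a residue.
(6/239) = +1, so 6 is a residue.
(7/239) = −1, so 7 is the smallest positive non-residue mod 239.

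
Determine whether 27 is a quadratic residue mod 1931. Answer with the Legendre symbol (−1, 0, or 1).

Reciprocity: 27 ≡ 3 and 1931 ≡ 3 (mod 4), so (27/1931) = −(1931/27).
Reduce top mod 27: now compute (14/27).
Pull out 2: since 27 ≡ 3 (mod 8), (2/27) = -1.
Reciprocity: 7 ≡ 3 and 27 ≡ 3 (mod 4), so (7/27) = −(27/7).
Reduce top mod 7: now compute (6/7).
Pull out 2: since 7 ≡ 7 (mod 8), (2/7) = +1.
Reciprocity: 3 ≡ 3 and 7 ≡ 3 (mod 4), so (3/7) = −(7/3).
Reduce top mod 3: now compute (1/3).
Reached (1/3) = 1. Collecting the sign flips along the way, the symbol is +1.

1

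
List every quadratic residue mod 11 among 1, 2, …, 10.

Square k = 1,…,5 (k and 11−k give the same square):
1²=1, 2²=4, 3²=9, 4²≡5, 5²≡3 (mod 11).
So the quadratic residues mod 11 are {1, 3, 4, 5, 9}.

1 3 4 5 9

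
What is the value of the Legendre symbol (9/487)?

Euler's criterion: (9/487) ≡ 9^243 (mod 487).
9^2 ≡ 81 (mod 487)
9^4 ≡ 230 (mod 487)
9^8 ≡ 304 (mod 487)
9^16 ≡ 373 (mod 487)
9^32 ≡ 334 (mod 487)
9^64 ≡ 33 (mod 487)
9^128 ≡ 115 (mod 487)
9^243 = 9^(128+64+32+16+2+1) ≡ 1 (mod 487).
Result is 1, so (9/487) = 1.

1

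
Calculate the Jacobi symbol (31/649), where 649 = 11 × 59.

-1

Reciprocity: 31 ≡ 3 and 649 ≡ 1 (mod 4), so (31/649) = +(649/31).
Reduce top mod 31: now compute (29/31).
Reciprocity: 29 ≡ 1 and 31 ≡ 3 (mod 4), so (29/31) = +(31/29).
Reduce top mod 29: now compute (2/29).
Pull out 2: since 29 ≡ 5 (mod 8), (2/29) = -1.
Reached (1/29) = 1. Collecting the sign flips along the way, the symbol is -1.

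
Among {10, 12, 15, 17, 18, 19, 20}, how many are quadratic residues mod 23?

2

(10/23) = -1 → non-residue.
(12/23) = +1 → QR.
(15/23) = -1 → non-residue.
(17/23) = -1 → non-residue.
(18/23) = +1 → QR.
(19/23) = -1 → non-residue.
(20/23) = -1 → non-residue.
Total quadratic residues among the 7: 2.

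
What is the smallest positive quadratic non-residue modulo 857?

(2/857) = +1, so 2 is a residue.
(3/857) = −1, so 3 is the smallest positive non-residue mod 857.

3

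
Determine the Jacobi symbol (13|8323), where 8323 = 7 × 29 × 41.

1

Reciprocity: 13 ≡ 1 and 8323 ≡ 3 (mod 4), so (13/8323) = +(8323/13).
Reduce top mod 13: now compute (3/13).
Reciprocity: 3 ≡ 3 and 13 ≡ 1 (mod 4), so (3/13) = +(13/3).
Reduce top mod 3: now compute (1/3).
Reached (1/3) = 1. Collecting the sign flips along the way, the symbol is +1.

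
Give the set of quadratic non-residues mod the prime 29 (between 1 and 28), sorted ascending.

2, 3, 8, 10, 11, 12, 14, 15, 17, 18, 19, 21, 26, 27

Square k = 1,…,14 (k and 29−k give the same square):
1²=1, 2²=4, 3²=9, 4²=16, 5²=25, 6²≡7, 7²≡20, 8²≡6, 9²≡23, 10²≡13, 11²≡5, 12²≡28, 13²≡24, 14²≡22 (mod 29).
The residues are {1, 4, 5, 6, 7, 9, 13, 16, 20, 22, 23, 24, 25, 28}; the non-residues are the remaining 14 nonzero classes.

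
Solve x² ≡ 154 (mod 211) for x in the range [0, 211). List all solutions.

24, 187

Since 211 ≡ 3 (mod 4), a square root of 154 is 154^((211+1)/4) = 154^53 mod 211.
Repeated squaring: 154^2≡84, 154^4≡93, 154^8≡209, 154^16≡4, 154^32≡16 (mod 211).
154^53 = 154^(32+16+4+1) ≡ 24 (mod 211).
Check: 24² = 576 ≡ 154 (mod 211). The two roots are 24 and 187.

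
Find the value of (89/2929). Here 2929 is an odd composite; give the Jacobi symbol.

1

Reciprocity: 89 ≡ 1 and 2929 ≡ 1 (mod 4), so (89/2929) = +(2929/89).
Reduce top mod 89: now compute (81/89).
Reciprocity: 81 ≡ 1 and 89 ≡ 1 (mod 4), so (81/89) = +(89/81).
Reduce top mod 81: now compute (8/81).
Pull out 2^3: since 81 ≡ 1 (mod 8), (2/81) = +1, so (2/81)^3 = +1.
Reached (1/81) = 1. Collecting the sign flips along the way, the symbol is +1.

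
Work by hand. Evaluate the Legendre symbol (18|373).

Euler's criterion: (18/373) ≡ 18^186 (mod 373).
18^2 ≡ 324 (mod 373)
18^4 ≡ 163 (mod 373)
18^8 ≡ 86 (mod 373)
18^16 ≡ 309 (mod 373)
18^32 ≡ 366 (mod 373)
18^64 ≡ 49 (mod 373)
18^128 ≡ 163 (mod 373)
18^186 = 18^(128+32+16+8+2) ≡ 372 (mod 373).
Result is 372 ≡ −1, so (18/373) = −1.

-1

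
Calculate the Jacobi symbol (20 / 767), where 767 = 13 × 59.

-1

Pull out 2^2: since 767 ≡ 7 (mod 8), (2/767) = +1, so (2/767)^2 = +1.
Reciprocity: 5 ≡ 1 and 767 ≡ 3 (mod 4), so (5/767) = +(767/5).
Reduce top mod 5: now compute (2/5).
Pull out 2: since 5 ≡ 5 (mod 8), (2/5) = -1.
Reached (1/5) = 1. Collecting the sign flips along the way, the symbol is -1.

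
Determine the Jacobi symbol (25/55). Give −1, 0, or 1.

Reciprocity: 25 ≡ 1 and 55 ≡ 3 (mod 4), so (25/55) = +(55/25).
Reduce top mod 25: now compute (5/25).
Reciprocity: 5 ≡ 1 and 25 ≡ 1 (mod 4), so (5/25) = +(25/5).
Reduce top mod 5: now compute (0/5).
Top reduces to 0: gcd > 1, so the symbol is 0.

0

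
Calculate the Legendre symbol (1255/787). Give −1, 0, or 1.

First reduce: 1255 ≡ 468 (mod 787).
Pull out 2^2: since 787 ≡ 3 (mod 8), (2/787) = -1, so (2/787)^2 = +1.
Reciprocity: 117 ≡ 1 and 787 ≡ 3 (mod 4), so (117/787) = +(787/117).
Reduce top mod 117: now compute (85/117).
Reciprocity: 85 ≡ 1 and 117 ≡ 1 (mod 4), so (85/117) = +(117/85).
Reduce top mod 85: now compute (32/85).
Pull out 2^5: since 85 ≡ 5 (mod 8), (2/85) = -1, so (2/85)^5 = -1.
Reached (1/85) = 1. Collecting the sign flips along the way, the symbol is -1.

-1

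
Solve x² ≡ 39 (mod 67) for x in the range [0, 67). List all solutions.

21, 46

Since 67 ≡ 3 (mod 4), a square root of 39 is 39^((67+1)/4) = 39^17 mod 67.
Repeated squaring: 39^2≡47, 39^4≡65, 39^8≡4, 39^16≡16 (mod 67).
39^17 = 39^(16+1) ≡ 21 (mod 67).
Check: 21² = 441 ≡ 39 (mod 67). The two roots are 21 and 46.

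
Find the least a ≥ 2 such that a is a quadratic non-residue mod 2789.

(2/2789) = −1, so 2 is the smallest positive non-residue mod 2789.

2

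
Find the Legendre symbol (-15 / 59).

-1

Euler's criterion: (-15/59) ≡ 44^29 (mod 59).
44^2 ≡ 48 (mod 59)
44^4 ≡ 3 (mod 59)
44^8 ≡ 9 (mod 59)
44^16 ≡ 22 (mod 59)
44^29 = 44^(16+8+4+1) ≡ 58 (mod 59).
Result is 58 ≡ −1, so (-15/59) = −1.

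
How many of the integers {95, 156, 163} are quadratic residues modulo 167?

0

(95/167) = -1 → non-residue.
(156/167) = -1 → non-residue.
(163/167) = -1 → non-residue.
Total quadratic residues among the 3: 0.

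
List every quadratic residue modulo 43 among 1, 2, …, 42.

Square k = 1,…,21 (k and 43−k give the same square):
1²=1, 2²=4, 3²=9, 4²=16, 5²=25, 6²=36, 7²≡6, 8²≡21, 9²≡38, 10²≡14, 11²≡35, 12²≡15, 13²≡40, 14²≡24, 15²≡10, 16²≡41, 17²≡31, 18²≡23, 19²≡17, 20²≡13, 21²≡11 (mod 43).
So the quadratic residues mod 43 are {1, 4, 6, 9, 10, 11, 13, 14, 15, 16, 17, 21, 23, 24, 25, 31, 35, 36, 38, 40, 41}.

1, 4, 6, 9, 10, 11, 13, 14, 15, 16, 17, 21, 23, 24, 25, 31, 35, 36, 38, 40, 41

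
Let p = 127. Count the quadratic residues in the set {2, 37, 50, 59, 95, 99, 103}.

(2/127) = +1 → QR.
(37/127) = +1 → QR.
(50/127) = +1 → QR.
(59/127) = -1 → non-residue.
(95/127) = -1 → non-residue.
(99/127) = +1 → QR.
(103/127) = +1 → QR.
Total quadratic residues among the 7: 5.

5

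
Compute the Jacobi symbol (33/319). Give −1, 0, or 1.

0

Reciprocity: 33 ≡ 1 and 319 ≡ 3 (mod 4), so (33/319) = +(319/33).
Reduce top mod 33: now compute (22/33).
Pull out 2: since 33 ≡ 1 (mod 8), (2/33) = +1.
Reciprocity: 11 ≡ 3 and 33 ≡ 1 (mod 4), so (11/33) = +(33/11).
Reduce top mod 11: now compute (0/11).
Top reduces to 0: gcd > 1, so the symbol is 0.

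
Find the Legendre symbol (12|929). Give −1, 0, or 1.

Euler's criterion: (12/929) ≡ 12^464 (mod 929).
12^2 ≡ 144 (mod 929)
12^4 ≡ 298 (mod 929)
12^8 ≡ 549 (mod 929)
12^16 ≡ 405 (mod 929)
12^32 ≡ 521 (mod 929)
12^64 ≡ 173 (mod 929)
12^128 ≡ 201 (mod 929)
12^256 ≡ 454 (mod 929)
12^464 = 12^(256+128+64+16) ≡ 928 (mod 929).
Result is 928 ≡ −1, so (12/929) = −1.

-1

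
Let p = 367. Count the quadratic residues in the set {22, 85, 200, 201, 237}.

3

(22/367) = -1 → non-residue.
(85/367) = +1 → QR.
(200/367) = +1 → QR.
(201/367) = -1 → non-residue.
(237/367) = +1 → QR.
Total quadratic residues among the 5: 3.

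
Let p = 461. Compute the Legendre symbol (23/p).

Reciprocity: 23 ≡ 3 and 461 ≡ 1 (mod 4), so (23/461) = +(461/23).
Reduce top mod 23: now compute (1/23).
Reached (1/23) = 1. Collecting the sign flips along the way, the symbol is +1.

1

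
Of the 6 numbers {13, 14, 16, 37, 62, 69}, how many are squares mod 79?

(13/79) = +1 → QR.
(14/79) = -1 → non-residue.
(16/79) = +1 → QR.
(37/79) = -1 → non-residue.
(62/79) = +1 → QR.
(69/79) = -1 → non-residue.
Total quadratic residues among the 6: 3.

3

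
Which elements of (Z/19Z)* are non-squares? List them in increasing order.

Square k = 1,…,9 (k and 19−k give the same square):
1²=1, 2²=4, 3²=9, 4²=16, 5²≡6, 6²≡17, 7²≡11, 8²≡7, 9²≡5 (mod 19).
The residues are {1, 4, 5, 6, 7, 9, 11, 16, 17}; the non-residues are the remaining 9 nonzero classes.

2,3,8,10,12,13,14,15,18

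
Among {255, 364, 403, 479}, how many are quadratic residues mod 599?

(255/599) = +1 → QR.
(364/599) = -1 → non-residue.
(403/599) = -1 → non-residue.
(479/599) = -1 → non-residue.
Total quadratic residues among the 4: 1.

1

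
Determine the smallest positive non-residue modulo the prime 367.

3

(2/367) = +1, so 2 is a residue.
(3/367) = −1, so 3 is the smallest positive non-residue mod 367.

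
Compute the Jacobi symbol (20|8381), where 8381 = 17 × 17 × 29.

Pull out 2^2: since 8381 ≡ 5 (mod 8), (2/8381) = -1, so (2/8381)^2 = +1.
Reciprocity: 5 ≡ 1 and 8381 ≡ 1 (mod 4), so (5/8381) = +(8381/5).
Reduce top mod 5: now compute (1/5).
Reached (1/5) = 1. Collecting the sign flips along the way, the symbol is +1.

1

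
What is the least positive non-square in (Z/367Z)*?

(2/367) = +1, so 2 is a residue.
(3/367) = −1, so 3 is the smallest positive non-residue mod 367.

3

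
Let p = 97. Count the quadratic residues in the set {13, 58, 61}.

1

(13/97) = -1 → non-residue.
(58/97) = -1 → non-residue.
(61/97) = +1 → QR.
Total quadratic residues among the 3: 1.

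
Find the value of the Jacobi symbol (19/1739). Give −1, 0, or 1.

Reciprocity: 19 ≡ 3 and 1739 ≡ 3 (mod 4), so (19/1739) = −(1739/19).
Reduce top mod 19: now compute (10/19).
Pull out 2: since 19 ≡ 3 (mod 8), (2/19) = -1.
Reciprocity: 5 ≡ 1 and 19 ≡ 3 (mod 4), so (5/19) = +(19/5).
Reduce top mod 5: now compute (4/5).
Pull out 2^2: since 5 ≡ 5 (mod 8), (2/5) = -1, so (2/5)^2 = +1.
Reached (1/5) = 1. Collecting the sign flips along the way, the symbol is +1.

1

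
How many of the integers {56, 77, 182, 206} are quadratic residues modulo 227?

(56/227) = -1 → non-residue.
(77/227) = +1 → QR.
(182/227) = +1 → QR.
(206/227) = -1 → non-residue.
Total quadratic residues among the 4: 2.

2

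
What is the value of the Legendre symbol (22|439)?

Pull out 2: since 439 ≡ 7 (mod 8), (2/439) = +1.
Reciprocity: 11 ≡ 3 and 439 ≡ 3 (mod 4), so (11/439) = −(439/11).
Reduce top mod 11: now compute (10/11).
Pull out 2: since 11 ≡ 3 (mod 8), (2/11) = -1.
Reciprocity: 5 ≡ 1 and 11 ≡ 3 (mod 4), so (5/11) = +(11/5).
Reduce top mod 5: now compute (1/5).
Reached (1/5) = 1. Collecting the sign flips along the way, the symbol is +1.

1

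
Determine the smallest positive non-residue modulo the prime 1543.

3

(2/1543) = +1, so 2 is a residue.
(3/1543) = −1, so 3 is the smallest positive non-residue mod 1543.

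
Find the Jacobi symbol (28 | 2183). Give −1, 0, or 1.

1

Pull out 2^2: since 2183 ≡ 7 (mod 8), (2/2183) = +1, so (2/2183)^2 = +1.
Reciprocity: 7 ≡ 3 and 2183 ≡ 3 (mod 4), so (7/2183) = −(2183/7).
Reduce top mod 7: now compute (6/7).
Pull out 2: since 7 ≡ 7 (mod 8), (2/7) = +1.
Reciprocity: 3 ≡ 3 and 7 ≡ 3 (mod 4), so (3/7) = −(7/3).
Reduce top mod 3: now compute (1/3).
Reached (1/3) = 1. Collecting the sign flips along the way, the symbol is +1.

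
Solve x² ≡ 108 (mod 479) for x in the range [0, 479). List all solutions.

Since 479 ≡ 3 (mod 4), a square root of 108 is 108^((479+1)/4) = 108^120 mod 479.
Repeated squaring: 108^2≡168, 108^4≡442, 108^8≡411, 108^16≡313, 108^32≡253, 108^64≡302 (mod 479).
108^120 = 108^(64+32+16+8) ≡ 293 (mod 479).
Check: 293² = 85849 ≡ 108 (mod 479). The two roots are 186 and 293.

186, 293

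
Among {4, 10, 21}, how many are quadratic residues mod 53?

2

(4/53) = +1 → QR.
(10/53) = +1 → QR.
(21/53) = -1 → non-residue.
Total quadratic residues among the 3: 2.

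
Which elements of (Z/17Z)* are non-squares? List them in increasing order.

Square k = 1,…,8 (k and 17−k give the same square):
1²=1, 2²=4, 3²=9, 4²=16, 5²≡8, 6²≡2, 7²≡15, 8²≡13 (mod 17).
The residues are {1, 2, 4, 8, 9, 13, 15, 16}; the non-residues are the remaining 8 nonzero classes.

3,5,6,7,10,11,12,14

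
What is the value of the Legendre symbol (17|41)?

-1

Euler's criterion: (17/41) ≡ 17^20 (mod 41).
17^2 ≡ 2 (mod 41)
17^4 ≡ 4 (mod 41)
17^8 ≡ 16 (mod 41)
17^16 ≡ 10 (mod 41)
17^20 = 17^(16+4) ≡ 40 (mod 41).
Result is 40 ≡ −1, so (17/41) = −1.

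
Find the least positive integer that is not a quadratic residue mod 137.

(2/137) = +1, so 2 is a residue.
(3/137) = −1, so 3 is the smallest positive non-residue mod 137.

3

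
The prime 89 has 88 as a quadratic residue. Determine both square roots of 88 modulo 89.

34, 55

89 ≡ 1 (mod 4), so we find a root by search.
Trying successive values, 34² = 1156 ≡ 88 (mod 89). The other root is 89 − 34 = 55.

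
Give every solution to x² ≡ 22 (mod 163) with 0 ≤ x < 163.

48, 115

Since 163 ≡ 3 (mod 4), a square root of 22 is 22^((163+1)/4) = 22^41 mod 163.
Repeated squaring: 22^2≡158, 22^4≡25, 22^8≡136, 22^16≡77, 22^32≡61 (mod 163).
22^41 = 22^(32+8+1) ≡ 115 (mod 163).
Check: 115² = 13225 ≡ 22 (mod 163). The two roots are 48 and 115.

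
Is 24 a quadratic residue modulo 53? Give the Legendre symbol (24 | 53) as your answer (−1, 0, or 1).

Euler's criterion: (24/53) ≡ 24^26 (mod 53).
24^2 ≡ 46 (mod 53)
24^4 ≡ 49 (mod 53)
24^8 ≡ 16 (mod 53)
24^16 ≡ 44 (mod 53)
24^26 = 24^(16+8+2) ≡ 1 (mod 53).
Result is 1, so (24/53) = 1.

1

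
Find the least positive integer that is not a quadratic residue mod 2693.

(2/2693) = −1, so 2 is the smallest positive non-residue mod 2693.

2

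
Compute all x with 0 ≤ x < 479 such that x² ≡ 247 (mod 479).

Since 479 ≡ 3 (mod 4), a square root of 247 is 247^((479+1)/4) = 247^120 mod 479.
Repeated squaring: 247^2≡176, 247^4≡320, 247^8≡373, 247^16≡219, 247^32≡61, 247^64≡368 (mod 479).
247^120 = 247^(64+32+16+8) ≡ 60 (mod 479).
Check: 60² = 3600 ≡ 247 (mod 479). The two roots are 60 and 419.

60, 419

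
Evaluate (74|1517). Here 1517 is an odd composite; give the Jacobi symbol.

Pull out 2: since 1517 ≡ 5 (mod 8), (2/1517) = -1.
Reciprocity: 37 ≡ 1 and 1517 ≡ 1 (mod 4), so (37/1517) = +(1517/37).
Reduce top mod 37: now compute (0/37).
Top reduces to 0: gcd > 1, so the symbol is 0.

0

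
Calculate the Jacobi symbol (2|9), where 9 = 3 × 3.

Pull out 2: since 9 ≡ 1 (mod 8), (2/9) = +1.
Reached (1/9) = 1. Collecting the sign flips along the way, the symbol is +1.

1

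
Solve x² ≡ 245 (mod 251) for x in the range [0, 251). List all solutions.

112, 139

Since 251 ≡ 3 (mod 4), a square root of 245 is 245^((251+1)/4) = 245^63 mod 251.
Repeated squaring: 245^2≡36, 245^4≡41, 245^8≡175, 245^16≡3, 245^32≡9 (mod 251).
245^63 = 245^(32+16+8+4+2+1) ≡ 112 (mod 251).
Check: 112² = 12544 ≡ 245 (mod 251). The two roots are 112 and 139.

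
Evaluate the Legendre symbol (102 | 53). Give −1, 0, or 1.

Euler's criterion: (102/53) ≡ 49^26 (mod 53).
49^2 ≡ 16 (mod 53)
49^4 ≡ 44 (mod 53)
49^8 ≡ 28 (mod 53)
49^16 ≡ 42 (mod 53)
49^26 = 49^(16+8+2) ≡ 1 (mod 53).
Result is 1, so (102/53) = 1.

1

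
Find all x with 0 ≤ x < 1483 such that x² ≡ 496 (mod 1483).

Since 1483 ≡ 3 (mod 4), a square root of 496 is 496^((1483+1)/4) = 496^371 mod 1483.
Repeated squaring: 496^2≡1321, 496^4≡1033, 496^8≡812, 496^16≡892, 496^32≡776, 496^64≡78, 496^128≡152, 496^256≡859 (mod 1483).
496^371 = 496^(256+64+32+16+2+1) ≡ 639 (mod 1483).
Check: 639² = 408321 ≡ 496 (mod 1483). The two roots are 639 and 844.

639, 844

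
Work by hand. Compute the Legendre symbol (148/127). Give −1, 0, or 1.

1

Euler's criterion: (148/127) ≡ 21^63 (mod 127).
21^2 ≡ 60 (mod 127)
21^4 ≡ 44 (mod 127)
21^8 ≡ 31 (mod 127)
21^16 ≡ 72 (mod 127)
21^32 ≡ 104 (mod 127)
21^63 = 21^(32+16+8+4+2+1) ≡ 1 (mod 127).
Result is 1, so (148/127) = 1.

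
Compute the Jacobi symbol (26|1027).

Pull out 2: since 1027 ≡ 3 (mod 8), (2/1027) = -1.
Reciprocity: 13 ≡ 1 and 1027 ≡ 3 (mod 4), so (13/1027) = +(1027/13).
Reduce top mod 13: now compute (0/13).
Top reduces to 0: gcd > 1, so the symbol is 0.

0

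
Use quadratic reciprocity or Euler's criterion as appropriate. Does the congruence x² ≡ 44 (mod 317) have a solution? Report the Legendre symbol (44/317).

1

Euler's criterion: (44/317) ≡ 44^158 (mod 317).
44^2 ≡ 34 (mod 317)
44^4 ≡ 205 (mod 317)
44^8 ≡ 181 (mod 317)
44^16 ≡ 110 (mod 317)
44^32 ≡ 54 (mod 317)
44^64 ≡ 63 (mod 317)
44^128 ≡ 165 (mod 317)
44^158 = 44^(128+16+8+4+2) ≡ 1 (mod 317).
Result is 1, so (44/317) = 1.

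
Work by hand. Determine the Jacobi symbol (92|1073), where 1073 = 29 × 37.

Pull out 2^2: since 1073 ≡ 1 (mod 8), (2/1073) = +1, so (2/1073)^2 = +1.
Reciprocity: 23 ≡ 3 and 1073 ≡ 1 (mod 4), so (23/1073) = +(1073/23).
Reduce top mod 23: now compute (15/23).
Reciprocity: 15 ≡ 3 and 23 ≡ 3 (mod 4), so (15/23) = −(23/15).
Reduce top mod 15: now compute (8/15).
Pull out 2^3: since 15 ≡ 7 (mod 8), (2/15) = +1, so (2/15)^3 = +1.
Reached (1/15) = 1. Collecting the sign flips along the way, the symbol is -1.

-1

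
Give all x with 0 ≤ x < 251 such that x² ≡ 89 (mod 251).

66, 185

Since 251 ≡ 3 (mod 4), a square root of 89 is 89^((251+1)/4) = 89^63 mod 251.
Repeated squaring: 89^2≡140, 89^4≡22, 89^8≡233, 89^16≡73, 89^32≡58 (mod 251).
89^63 = 89^(32+16+8+4+2+1) ≡ 66 (mod 251).
Check: 66² = 4356 ≡ 89 (mod 251). The two roots are 66 and 185.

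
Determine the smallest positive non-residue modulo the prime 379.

(2/379) = −1, so 2 is the smallest positive non-residue mod 379.

2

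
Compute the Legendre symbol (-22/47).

First reduce: -22 ≡ 25 (mod 47).
Reciprocity: 25 ≡ 1 and 47 ≡ 3 (mod 4), so (25/47) = +(47/25).
Reduce top mod 25: now compute (22/25).
Pull out 2: since 25 ≡ 1 (mod 8), (2/25) = +1.
Reciprocity: 11 ≡ 3 and 25 ≡ 1 (mod 4), so (11/25) = +(25/11).
Reduce top mod 11: now compute (3/11).
Reciprocity: 3 ≡ 3 and 11 ≡ 3 (mod 4), so (3/11) = −(11/3).
Reduce top mod 3: now compute (2/3).
Pull out 2: since 3 ≡ 3 (mod 8), (2/3) = -1.
Reached (1/3) = 1. Collecting the sign flips along the way, the symbol is +1.

1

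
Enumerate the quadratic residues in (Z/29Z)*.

Square k = 1,…,14 (k and 29−k give the same square):
1²=1, 2²=4, 3²=9, 4²=16, 5²=25, 6²≡7, 7²≡20, 8²≡6, 9²≡23, 10²≡13, 11²≡5, 12²≡28, 13²≡24, 14²≡22 (mod 29).
So the quadratic residues mod 29 are {1, 4, 5, 6, 7, 9, 13, 16, 20, 22, 23, 24, 25, 28}.

1, 4, 5, 6, 7, 9, 13, 16, 20, 22, 23, 24, 25, 28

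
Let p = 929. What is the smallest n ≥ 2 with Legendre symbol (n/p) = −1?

(2/929) = +1, so 2 is a residue.
(3/929) = −1, so 3 is the smallest positive non-residue mod 929.

3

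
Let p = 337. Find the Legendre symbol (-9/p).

1

First reduce: -9 ≡ 328 (mod 337).
Pull out 2^3: since 337 ≡ 1 (mod 8), (2/337) = +1, so (2/337)^3 = +1.
Reciprocity: 41 ≡ 1 and 337 ≡ 1 (mod 4), so (41/337) = +(337/41).
Reduce top mod 41: now compute (9/41).
Reciprocity: 9 ≡ 1 and 41 ≡ 1 (mod 4), so (9/41) = +(41/9).
Reduce top mod 9: now compute (5/9).
Reciprocity: 5 ≡ 1 and 9 ≡ 1 (mod 4), so (5/9) = +(9/5).
Reduce top mod 5: now compute (4/5).
Pull out 2^2: since 5 ≡ 5 (mod 8), (2/5) = -1, so (2/5)^2 = +1.
Reached (1/5) = 1. Collecting the sign flips along the way, the symbol is +1.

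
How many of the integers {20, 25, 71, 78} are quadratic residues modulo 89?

(20/89) = +1 → QR.
(25/89) = +1 → QR.
(71/89) = +1 → QR.
(78/89) = +1 → QR.
Total quadratic residues among the 4: 4.

4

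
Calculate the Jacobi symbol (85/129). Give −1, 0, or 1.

-1

Reciprocity: 85 ≡ 1 and 129 ≡ 1 (mod 4), so (85/129) = +(129/85).
Reduce top mod 85: now compute (44/85).
Pull out 2^2: since 85 ≡ 5 (mod 8), (2/85) = -1, so (2/85)^2 = +1.
Reciprocity: 11 ≡ 3 and 85 ≡ 1 (mod 4), so (11/85) = +(85/11).
Reduce top mod 11: now compute (8/11).
Pull out 2^3: since 11 ≡ 3 (mod 8), (2/11) = -1, so (2/11)^3 = -1.
Reached (1/11) = 1. Collecting the sign flips along the way, the symbol is -1.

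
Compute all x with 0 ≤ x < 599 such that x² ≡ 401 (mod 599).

124, 475

Since 599 ≡ 3 (mod 4), a square root of 401 is 401^((599+1)/4) = 401^150 mod 599.
Repeated squaring: 401^2≡269, 401^4≡481, 401^8≡147, 401^16≡45, 401^32≡228, 401^64≡470, 401^128≡468 (mod 599).
401^150 = 401^(128+16+4+2) ≡ 475 (mod 599).
Check: 475² = 225625 ≡ 401 (mod 599). The two roots are 124 and 475.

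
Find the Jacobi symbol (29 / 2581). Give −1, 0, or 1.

0

Reciprocity: 29 ≡ 1 and 2581 ≡ 1 (mod 4), so (29/2581) = +(2581/29).
Reduce top mod 29: now compute (0/29).
Top reduces to 0: gcd > 1, so the symbol is 0.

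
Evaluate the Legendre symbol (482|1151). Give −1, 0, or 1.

1

Pull out 2: since 1151 ≡ 7 (mod 8), (2/1151) = +1.
Reciprocity: 241 ≡ 1 and 1151 ≡ 3 (mod 4), so (241/1151) = +(1151/241).
Reduce top mod 241: now compute (187/241).
Reciprocity: 187 ≡ 3 and 241 ≡ 1 (mod 4), so (187/241) = +(241/187).
Reduce top mod 187: now compute (54/187).
Pull out 2: since 187 ≡ 3 (mod 8), (2/187) = -1.
Reciprocity: 27 ≡ 3 and 187 ≡ 3 (mod 4), so (27/187) = −(187/27).
Reduce top mod 27: now compute (25/27).
Reciprocity: 25 ≡ 1 and 27 ≡ 3 (mod 4), so (25/27) = +(27/25).
Reduce top mod 25: now compute (2/25).
Pull out 2: since 25 ≡ 1 (mod 8), (2/25) = +1.
Reached (1/25) = 1. Collecting the sign flips along the way, the symbol is +1.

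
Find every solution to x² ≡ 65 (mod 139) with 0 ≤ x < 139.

64, 75

Since 139 ≡ 3 (mod 4), a square root of 65 is 65^((139+1)/4) = 65^35 mod 139.
Repeated squaring: 65^2≡55, 65^4≡106, 65^8≡116, 65^16≡112, 65^32≡34 (mod 139).
65^35 = 65^(32+2+1) ≡ 64 (mod 139).
Check: 64² = 4096 ≡ 65 (mod 139). The two roots are 64 and 75.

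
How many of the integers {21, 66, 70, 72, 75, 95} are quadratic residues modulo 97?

5

(21/97) = -1 → non-residue.
(66/97) = +1 → QR.
(70/97) = +1 → QR.
(72/97) = +1 → QR.
(75/97) = +1 → QR.
(95/97) = +1 → QR.
Total quadratic residues among the 6: 5.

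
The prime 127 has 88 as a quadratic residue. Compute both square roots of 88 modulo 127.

Since 127 ≡ 3 (mod 4), a square root of 88 is 88^((127+1)/4) = 88^32 mod 127.
Repeated squaring: 88^2≡124, 88^4≡9, 88^8≡81, 88^16≡84, 88^32≡71 (mod 127).
88^32 = 88^(32) ≡ 71 (mod 127).
Check: 71² = 5041 ≡ 88 (mod 127). The two roots are 56 and 71.

56, 71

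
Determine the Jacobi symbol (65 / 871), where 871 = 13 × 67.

0

Reciprocity: 65 ≡ 1 and 871 ≡ 3 (mod 4), so (65/871) = +(871/65).
Reduce top mod 65: now compute (26/65).
Pull out 2: since 65 ≡ 1 (mod 8), (2/65) = +1.
Reciprocity: 13 ≡ 1 and 65 ≡ 1 (mod 4), so (13/65) = +(65/13).
Reduce top mod 13: now compute (0/13).
Top reduces to 0: gcd > 1, so the symbol is 0.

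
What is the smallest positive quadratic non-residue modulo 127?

3

(2/127) = +1, so 2 is a residue.
(3/127) = −1, so 3 is the smallest positive non-residue mod 127.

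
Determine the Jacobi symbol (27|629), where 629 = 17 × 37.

-1

Reciprocity: 27 ≡ 3 and 629 ≡ 1 (mod 4), so (27/629) = +(629/27).
Reduce top mod 27: now compute (8/27).
Pull out 2^3: since 27 ≡ 3 (mod 8), (2/27) = -1, so (2/27)^3 = -1.
Reached (1/27) = 1. Collecting the sign flips along the way, the symbol is -1.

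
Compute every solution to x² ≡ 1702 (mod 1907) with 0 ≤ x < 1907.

286, 1621

Since 1907 ≡ 3 (mod 4), a square root of 1702 is 1702^((1907+1)/4) = 1702^477 mod 1907.
Repeated squaring: 1702^2≡71, 1702^4≡1227, 1702^8≡906, 1702^16≡826, 1702^32≡1477, 1702^64≡1828, 1702^128≡520, 1702^256≡1513 (mod 1907).
1702^477 = 1702^(256+128+64+16+8+4+1) ≡ 286 (mod 1907).
Check: 286² = 81796 ≡ 1702 (mod 1907). The two roots are 286 and 1621.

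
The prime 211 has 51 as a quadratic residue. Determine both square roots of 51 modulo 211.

Since 211 ≡ 3 (mod 4), a square root of 51 is 51^((211+1)/4) = 51^53 mod 211.
Repeated squaring: 51^2≡69, 51^4≡119, 51^8≡24, 51^16≡154, 51^32≡84 (mod 211).
51^53 = 51^(32+16+4+1) ≡ 126 (mod 211).
Check: 126² = 15876 ≡ 51 (mod 211). The two roots are 85 and 126.

85, 126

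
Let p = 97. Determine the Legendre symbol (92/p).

-1

Pull out 2^2: since 97 ≡ 1 (mod 8), (2/97) = +1, so (2/97)^2 = +1.
Reciprocity: 23 ≡ 3 and 97 ≡ 1 (mod 4), so (23/97) = +(97/23).
Reduce top mod 23: now compute (5/23).
Reciprocity: 5 ≡ 1 and 23 ≡ 3 (mod 4), so (5/23) = +(23/5).
Reduce top mod 5: now compute (3/5).
Reciprocity: 3 ≡ 3 and 5 ≡ 1 (mod 4), so (3/5) = +(5/3).
Reduce top mod 3: now compute (2/3).
Pull out 2: since 3 ≡ 3 (mod 8), (2/3) = -1.
Reached (1/3) = 1. Collecting the sign flips along the way, the symbol is -1.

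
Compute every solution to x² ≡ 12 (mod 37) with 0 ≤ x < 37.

37 ≡ 1 (mod 4), so we find a root by search.
Trying successive values, 7² = 49 ≡ 12 (mod 37). The other root is 37 − 7 = 30.

7, 30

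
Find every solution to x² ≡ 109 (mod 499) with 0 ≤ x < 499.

Since 499 ≡ 3 (mod 4), a square root of 109 is 109^((499+1)/4) = 109^125 mod 499.
Repeated squaring: 109^2≡404, 109^4≡43, 109^8≡352, 109^16≡152, 109^32≡150, 109^64≡45 (mod 499).
109^125 = 109^(64+32+16+8+4+1) ≡ 294 (mod 499).
Check: 294² = 86436 ≡ 109 (mod 499). The two roots are 205 and 294.

205, 294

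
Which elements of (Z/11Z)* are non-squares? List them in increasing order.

2,6,7,8,10

Square k = 1,…,5 (k and 11−k give the same square):
1²=1, 2²=4, 3²=9, 4²≡5, 5²≡3 (mod 11).
The residues are {1, 3, 4, 5, 9}; the non-residues are the remaining 5 nonzero classes.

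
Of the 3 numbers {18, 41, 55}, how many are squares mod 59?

1

(18/59) = -1 → non-residue.
(41/59) = +1 → QR.
(55/59) = -1 → non-residue.
Total quadratic residues among the 3: 1.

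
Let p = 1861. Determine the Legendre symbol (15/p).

Reciprocity: 15 ≡ 3 and 1861 ≡ 1 (mod 4), so (15/1861) = +(1861/15).
Reduce top mod 15: now compute (1/15).
Reached (1/15) = 1. Collecting the sign flips along the way, the symbol is +1.

1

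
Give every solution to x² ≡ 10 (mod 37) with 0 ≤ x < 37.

37 ≡ 1 (mod 4), so we find a root by search.
Trying successive values, 11² = 121 ≡ 10 (mod 37). The other root is 37 − 11 = 26.

11, 26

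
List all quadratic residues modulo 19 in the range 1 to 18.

Square k = 1,…,9 (k and 19−k give the same square):
1²=1, 2²=4, 3²=9, 4²=16, 5²≡6, 6²≡17, 7²≡11, 8²≡7, 9²≡5 (mod 19).
So the quadratic residues mod 19 are {1, 4, 5, 6, 7, 9, 11, 16, 17}.

1 4 5 6 7 9 11 16 17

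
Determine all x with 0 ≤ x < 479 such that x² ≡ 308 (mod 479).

97, 382

Since 479 ≡ 3 (mod 4), a square root of 308 is 308^((479+1)/4) = 308^120 mod 479.
Repeated squaring: 308^2≡22, 308^4≡5, 308^8≡25, 308^16≡146, 308^32≡240, 308^64≡120 (mod 479).
308^120 = 308^(64+32+16+8) ≡ 97 (mod 479).
Check: 97² = 9409 ≡ 308 (mod 479). The two roots are 97 and 382.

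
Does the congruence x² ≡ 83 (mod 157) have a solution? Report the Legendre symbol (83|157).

-1

Reciprocity: 83 ≡ 3 and 157 ≡ 1 (mod 4), so (83/157) = +(157/83).
Reduce top mod 83: now compute (74/83).
Pull out 2: since 83 ≡ 3 (mod 8), (2/83) = -1.
Reciprocity: 37 ≡ 1 and 83 ≡ 3 (mod 4), so (37/83) = +(83/37).
Reduce top mod 37: now compute (9/37).
Reciprocity: 9 ≡ 1 and 37 ≡ 1 (mod 4), so (9/37) = +(37/9).
Reduce top mod 9: now compute (1/9).
Reached (1/9) = 1. Collecting the sign flips along the way, the symbol is -1.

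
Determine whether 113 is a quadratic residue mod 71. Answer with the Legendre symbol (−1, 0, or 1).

First reduce: 113 ≡ 42 (mod 71).
Pull out 2: since 71 ≡ 7 (mod 8), (2/71) = +1.
Reciprocity: 21 ≡ 1 and 71 ≡ 3 (mod 4), so (21/71) = +(71/21).
Reduce top mod 21: now compute (8/21).
Pull out 2^3: since 21 ≡ 5 (mod 8), (2/21) = -1, so (2/21)^3 = -1.
Reached (1/21) = 1. Collecting the sign flips along the way, the symbol is -1.

-1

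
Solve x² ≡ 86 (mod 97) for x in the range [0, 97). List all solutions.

97 ≡ 1 (mod 4), so we find a root by search.
Trying successive values, 38² = 1444 ≡ 86 (mod 97). The other root is 97 − 38 = 59.

38, 59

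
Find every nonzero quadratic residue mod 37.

1,3,4,7,9,10,11,12,16,21,25,26,27,28,30,33,34,36

Square k = 1,…,18 (k and 37−k give the same square):
1²=1, 2²=4, 3²=9, 4²=16, 5²=25, 6²=36, 7²≡12, 8²≡27, 9²≡7, 10²≡26, 11²≡10, 12²≡33, 13²≡21, 14²≡11, 15²≡3, 16²≡34, 17²≡30, 18²≡28 (mod 37).
So the quadratic residues mod 37 are {1, 3, 4, 7, 9, 10, 11, 12, 16, 21, 25, 26, 27, 28, 30, 33, 34, 36}.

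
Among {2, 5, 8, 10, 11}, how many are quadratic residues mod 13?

(2/13) = -1 → non-residue.
(5/13) = -1 → non-residue.
(8/13) = -1 → non-residue.
(10/13) = +1 → QR.
(11/13) = -1 → non-residue.
Total quadratic residues among the 5: 1.

1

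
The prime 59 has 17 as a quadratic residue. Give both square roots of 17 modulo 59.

28, 31

Since 59 ≡ 3 (mod 4), a square root of 17 is 17^((59+1)/4) = 17^15 mod 59.
Repeated squaring: 17^2≡53, 17^4≡36, 17^8≡57 (mod 59).
17^15 = 17^(8+4+2+1) ≡ 28 (mod 59).
Check: 28² = 784 ≡ 17 (mod 59). The two roots are 28 and 31.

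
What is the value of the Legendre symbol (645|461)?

-1

First reduce: 645 ≡ 184 (mod 461).
Pull out 2^3: since 461 ≡ 5 (mod 8), (2/461) = -1, so (2/461)^3 = -1.
Reciprocity: 23 ≡ 3 and 461 ≡ 1 (mod 4), so (23/461) = +(461/23).
Reduce top mod 23: now compute (1/23).
Reached (1/23) = 1. Collecting the sign flips along the way, the symbol is -1.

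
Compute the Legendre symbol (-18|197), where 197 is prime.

Euler's criterion: (-18/197) ≡ 179^98 (mod 197).
179^2 ≡ 127 (mod 197)
179^4 ≡ 172 (mod 197)
179^8 ≡ 34 (mod 197)
179^16 ≡ 171 (mod 197)
179^32 ≡ 85 (mod 197)
179^64 ≡ 133 (mod 197)
179^98 = 179^(64+32+2) ≡ 196 (mod 197).
Result is 196 ≡ −1, so (-18/197) = −1.

-1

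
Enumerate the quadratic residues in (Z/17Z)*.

Square k = 1,…,8 (k and 17−k give the same square):
1²=1, 2²=4, 3²=9, 4²=16, 5²≡8, 6²≡2, 7²≡15, 8²≡13 (mod 17).
So the quadratic residues mod 17 are {1, 2, 4, 8, 9, 13, 15, 16}.

1,2,4,8,9,13,15,16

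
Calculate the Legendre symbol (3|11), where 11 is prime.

Reciprocity: 3 ≡ 3 and 11 ≡ 3 (mod 4), so (3/11) = −(11/3).
Reduce top mod 3: now compute (2/3).
Pull out 2: since 3 ≡ 3 (mod 8), (2/3) = -1.
Reached (1/3) = 1. Collecting the sign flips along the way, the symbol is +1.

1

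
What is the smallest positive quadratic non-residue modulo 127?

(2/127) = +1, so 2 is a residue.
(3/127) = −1, so 3 is the smallest positive non-residue mod 127.

3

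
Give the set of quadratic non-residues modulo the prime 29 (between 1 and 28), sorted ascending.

Square k = 1,…,14 (k and 29−k give the same square):
1²=1, 2²=4, 3²=9, 4²=16, 5²=25, 6²≡7, 7²≡20, 8²≡6, 9²≡23, 10²≡13, 11²≡5, 12²≡28, 13²≡24, 14²≡22 (mod 29).
The residues are {1, 4, 5, 6, 7, 9, 13, 16, 20, 22, 23, 24, 25, 28}; the non-residues are the remaining 14 nonzero classes.

2 3 8 10 11 12 14 15 17 18 19 21 26 27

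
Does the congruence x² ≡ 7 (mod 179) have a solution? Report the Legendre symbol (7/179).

-1

Reciprocity: 7 ≡ 3 and 179 ≡ 3 (mod 4), so (7/179) = −(179/7).
Reduce top mod 7: now compute (4/7).
Pull out 2^2: since 7 ≡ 7 (mod 8), (2/7) = +1, so (2/7)^2 = +1.
Reached (1/7) = 1. Collecting the sign flips along the way, the symbol is -1.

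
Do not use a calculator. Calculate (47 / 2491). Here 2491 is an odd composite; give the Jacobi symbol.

0

Reciprocity: 47 ≡ 3 and 2491 ≡ 3 (mod 4), so (47/2491) = −(2491/47).
Reduce top mod 47: now compute (0/47).
Top reduces to 0: gcd > 1, so the symbol is 0.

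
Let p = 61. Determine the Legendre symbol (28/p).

Pull out 2^2: since 61 ≡ 5 (mod 8), (2/61) = -1, so (2/61)^2 = +1.
Reciprocity: 7 ≡ 3 and 61 ≡ 1 (mod 4), so (7/61) = +(61/7).
Reduce top mod 7: now compute (5/7).
Reciprocity: 5 ≡ 1 and 7 ≡ 3 (mod 4), so (5/7) = +(7/5).
Reduce top mod 5: now compute (2/5).
Pull out 2: since 5 ≡ 5 (mod 8), (2/5) = -1.
Reached (1/5) = 1. Collecting the sign flips along the way, the symbol is -1.

-1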